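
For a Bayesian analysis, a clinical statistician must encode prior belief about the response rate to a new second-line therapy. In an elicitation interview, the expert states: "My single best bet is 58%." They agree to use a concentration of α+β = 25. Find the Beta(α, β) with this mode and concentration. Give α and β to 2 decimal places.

α = 14.34, β = 10.66

For α,β > 1 the Beta mode is (α−1)/(α+β−2). With α+β = 25, the mode is (α−1)/23.
Set (α−1)/23 = 0.58 → α = 1 + 0.58·23 = 14.34.
β = 25 − α = 10.66.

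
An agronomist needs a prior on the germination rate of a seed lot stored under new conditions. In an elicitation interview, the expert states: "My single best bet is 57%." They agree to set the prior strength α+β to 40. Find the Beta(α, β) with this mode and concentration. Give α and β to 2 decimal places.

α = 22.66, β = 17.34

For α,β > 1 the Beta mode is (α−1)/(α+β−2). With α+β = 40, the mode is (α−1)/38.
Set (α−1)/38 = 0.57 → α = 1 + 0.57·38 = 22.66.
β = 40 − α = 17.34.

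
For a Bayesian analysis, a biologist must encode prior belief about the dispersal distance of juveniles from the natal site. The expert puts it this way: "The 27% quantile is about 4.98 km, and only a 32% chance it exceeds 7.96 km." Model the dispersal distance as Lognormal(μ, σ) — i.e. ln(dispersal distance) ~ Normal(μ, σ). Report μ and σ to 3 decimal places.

If T ~ Lognormal(μ,σ) then ln T ~ Normal(μ,σ), so the p-quantile of ln T is μ + z_p·σ.
ln(4.98) = 1.605 and ln(7.96) = 2.074; z_{0.27} = -0.6128, z_{0.68} = 0.4677.
σ = (2.074 − 1.605)/(0.4677 − (-0.6128)) = 0.434.
μ = 1.605 − (-0.6128)·0.434 = 1.871.

μ ≈ 1.871, σ ≈ 0.434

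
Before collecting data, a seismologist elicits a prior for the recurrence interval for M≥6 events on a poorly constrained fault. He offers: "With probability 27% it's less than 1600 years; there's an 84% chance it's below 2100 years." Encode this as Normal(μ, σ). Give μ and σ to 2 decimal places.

μ = 1790.64, σ = 311.09

The p-quantile of Normal(μ,σ) is μ + z_p·σ, with z_{0.27} = -0.6128 and z_{0.84} = 0.9945.
Eliminate σ: μ = (z₂·x₁ − z₁·x₂)/(z₂ − z₁) = (0.9945·1600 − (-0.6128)·2100)/1.607 = 1790.64.
Then σ = (x₂ − x₁)/(z₂ − z₁) = (2100 − 1600)/1.607 = 311.09.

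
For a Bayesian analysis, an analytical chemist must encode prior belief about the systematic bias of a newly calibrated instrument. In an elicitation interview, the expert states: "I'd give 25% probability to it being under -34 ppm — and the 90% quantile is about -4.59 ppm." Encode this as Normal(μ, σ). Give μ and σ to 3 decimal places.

For Normal(μ,σ), the p-quantile is μ + z_p·σ. Here z_{0.25} = -0.6745, z_{0.9} = 1.282.
So -34 = μ − 0.6745σ and -4.59 = μ + 1.282σ.
Subtracting: σ = (-4.59 − -34)/(1.282 − (-0.6745)) = 15.035.
Then μ = -34 − (-0.6745)·15.035 = -23.859.

μ = -23.859, σ = 15.035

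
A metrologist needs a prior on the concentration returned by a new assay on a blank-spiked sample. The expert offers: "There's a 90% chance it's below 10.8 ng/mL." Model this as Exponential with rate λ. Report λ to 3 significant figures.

λ ≈ 0.213

P(T < 10.8) = 1 − e^(−λ·10.8) = 0.9, so λ = −ln(1−0.9)/10.8 = −ln(0.1)/10.8 = 0.213.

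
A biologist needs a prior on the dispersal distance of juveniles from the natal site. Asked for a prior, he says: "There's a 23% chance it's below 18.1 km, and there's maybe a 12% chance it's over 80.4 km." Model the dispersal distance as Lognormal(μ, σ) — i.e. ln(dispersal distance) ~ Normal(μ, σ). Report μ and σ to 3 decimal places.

If T ~ Lognormal(μ,σ) then ln T ~ Normal(μ,σ), so the p-quantile of ln T is μ + z_p·σ.
ln(18.1) = 2.896 and ln(80.4) = 4.387; z_{0.23} = -0.7388, z_{0.88} = 1.175.
σ = (4.387 − 2.896)/(1.175 − (-0.7388)) = 0.779.
μ = 2.896 − (-0.7388)·0.779 = 3.472.

μ ≈ 3.472, σ ≈ 0.779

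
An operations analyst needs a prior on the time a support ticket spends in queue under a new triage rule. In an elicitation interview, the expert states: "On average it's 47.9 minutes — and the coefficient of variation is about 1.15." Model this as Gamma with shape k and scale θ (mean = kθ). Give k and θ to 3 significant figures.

k ≈ 0.756, θ ≈ 63.3

For Gamma(k, scale θ): mean = kθ, variance = kθ², so CV = 1/√k.
CV = 1.15, hence k = 1/CV² = 0.756.
Then θ = mean/k = 47.9/0.756 = 63.3.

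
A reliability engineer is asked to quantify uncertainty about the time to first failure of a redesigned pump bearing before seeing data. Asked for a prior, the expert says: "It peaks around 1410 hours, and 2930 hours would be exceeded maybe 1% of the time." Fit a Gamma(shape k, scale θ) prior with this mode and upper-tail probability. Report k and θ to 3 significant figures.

k ≈ 10.1, θ ≈ 155

Gamma(k,θ) with k>1 has mode (k−1)θ, so θ = 1410/(k−1).
Need P(X < 2930) = 0.99 with θ tied to k this way. Start at k = 2, θ = 1410: P(X<2930) ≈ 0.615.
Too low — raise k to concentrate. Iterating converges to k ≈ 10.1.
Then θ = 1410/(10.1−1) ≈ 155.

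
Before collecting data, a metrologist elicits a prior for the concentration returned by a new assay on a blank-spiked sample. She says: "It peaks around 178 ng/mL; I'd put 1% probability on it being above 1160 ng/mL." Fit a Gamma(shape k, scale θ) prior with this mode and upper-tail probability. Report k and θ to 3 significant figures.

k ≈ 2.03, θ ≈ 173

Gamma(k,θ) with k>1 has mode (k−1)θ, so θ = 178/(k−1).
Need P(X < 1160) = 0.99 with θ tied to k this way. Start at k = 2, θ = 178: P(X<1160) ≈ 0.989.
Too low — raise k to concentrate. Iterating converges to k ≈ 2.03.
Then θ = 178/(2.03−1) ≈ 173.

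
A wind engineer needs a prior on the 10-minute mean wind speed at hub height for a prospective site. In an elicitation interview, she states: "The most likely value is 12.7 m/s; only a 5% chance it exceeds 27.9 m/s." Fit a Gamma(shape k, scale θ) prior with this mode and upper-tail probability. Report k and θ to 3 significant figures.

Gamma(k,θ) with k>1 has mode (k−1)θ, so θ = 12.7/(k−1).
Need P(X < 27.9) = 0.95 with θ tied to k this way. Start at k = 2, θ = 12.7: P(X<27.9) ≈ 0.645.
Too low — raise k to concentrate. Iterating converges to k ≈ 5.44.
Then θ = 12.7/(5.44−1) ≈ 2.86.

k ≈ 5.44, θ ≈ 2.86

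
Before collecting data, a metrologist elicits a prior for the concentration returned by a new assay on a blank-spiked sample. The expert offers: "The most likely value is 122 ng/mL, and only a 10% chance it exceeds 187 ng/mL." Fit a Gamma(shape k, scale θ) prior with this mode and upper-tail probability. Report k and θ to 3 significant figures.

Gamma(k,θ) with k>1 has mode (k−1)θ, so θ = 122/(k−1).
Need P(X < 187) = 0.9 with θ tied to k this way. Start at k = 2, θ = 122: P(X<187) ≈ 0.453.
Too low — raise k to concentrate. Iterating converges to k ≈ 11.2.
Then θ = 122/(11.2−1) ≈ 11.9.

k ≈ 11.2, θ ≈ 11.9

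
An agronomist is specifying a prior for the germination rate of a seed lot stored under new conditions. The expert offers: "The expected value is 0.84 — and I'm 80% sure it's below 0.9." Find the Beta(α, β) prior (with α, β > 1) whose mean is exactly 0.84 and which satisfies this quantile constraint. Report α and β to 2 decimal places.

With mean 0.84 fixed, write α = 0.84s, β = 0.16s where s = α+β.
Need P(θ < 0.9) = 0.8 under Beta(0.84s, 0.16s). Normal approximation: (q−m)/√(m(1−m)/s) ≈ z_{0.8} = 0.842, so s ≈ 0.84·0.16·(0.842)²/(0.9−0.84)² = 26.4.
At s = 26.4: P(θ<0.9) ≈ 0.794. Adjusting to match 0.8 gives s ≈ 27.41.
So α = 0.84·27.41 ≈ 23.02, β = 0.16·27.41 ≈ 4.39.

α ≈ 23.02, β ≈ 4.39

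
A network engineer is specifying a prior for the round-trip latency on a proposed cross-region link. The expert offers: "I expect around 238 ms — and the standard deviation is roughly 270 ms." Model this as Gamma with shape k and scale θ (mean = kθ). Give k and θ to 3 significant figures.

For Gamma(k, scale θ): mean = kθ, variance = kθ², so CV = 1/√k.
CV = SD/mean = 270/238 = 1.134, hence k = 1/CV² = 0.777.
Then θ = mean/k = 238/0.777 = 306.

k ≈ 0.777, θ ≈ 306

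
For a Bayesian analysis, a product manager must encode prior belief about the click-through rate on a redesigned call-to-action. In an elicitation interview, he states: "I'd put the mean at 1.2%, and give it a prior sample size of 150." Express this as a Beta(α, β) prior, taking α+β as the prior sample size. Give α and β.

Under the effective-sample-size interpretation, Beta(α, β) has prior mean α/(α+β) and prior sample size α+β.
So α+β = 150 and α/(α+β) = 0.012, giving α = 0.012·150 = 1.8 and β = 150 − 1.8 = 148.2.

α = 1.8, β = 148.2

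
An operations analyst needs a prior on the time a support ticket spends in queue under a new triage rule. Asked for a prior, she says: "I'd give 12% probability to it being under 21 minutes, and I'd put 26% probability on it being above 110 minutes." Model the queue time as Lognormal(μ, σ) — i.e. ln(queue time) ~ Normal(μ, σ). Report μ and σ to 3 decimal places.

μ ≈ 4.115, σ ≈ 0.911

If T ~ Lognormal(μ,σ) then ln T ~ Normal(μ,σ), so the p-quantile of ln T is μ + z_p·σ.
ln(21) = 3.045 and ln(110) = 4.7; z_{0.12} = -1.175, z_{0.74} = 0.6433.
σ = (4.7 − 3.045)/(0.6433 − (-1.175)) = 0.911.
μ = 3.045 − (-1.175)·0.911 = 4.115.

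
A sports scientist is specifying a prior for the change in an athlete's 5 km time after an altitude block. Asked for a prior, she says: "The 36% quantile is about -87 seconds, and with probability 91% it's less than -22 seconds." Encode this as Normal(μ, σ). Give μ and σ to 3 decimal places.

The p-quantile of Normal(μ,σ) is μ + z_p·σ, with z_{0.36} = -0.3585 and z_{0.91} = 1.341.
Eliminate σ: μ = (z₂·x₁ − z₁·x₂)/(z₂ − z₁) = (1.341·-87 − (-0.3585)·-22)/1.699 = -73.288.
Then σ = (x₂ − x₁)/(z₂ − z₁) = (-22 − -87)/1.699 = 38.253.

μ = -73.288, σ = 38.253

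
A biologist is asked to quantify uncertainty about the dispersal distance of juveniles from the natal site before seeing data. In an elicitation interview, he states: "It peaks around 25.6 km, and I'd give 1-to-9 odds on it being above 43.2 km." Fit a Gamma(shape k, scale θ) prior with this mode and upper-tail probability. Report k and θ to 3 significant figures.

k ≈ 7.91, θ ≈ 3.71

Gamma(k,θ) with k>1 has mode (k−1)θ, so θ = 25.6/(k−1).
Need P(X < 43.2) = 0.9 with θ tied to k this way. Start at k = 2, θ = 25.6: P(X<43.2) ≈ 0.503.
Too low — raise k to concentrate. Iterating converges to k ≈ 7.91.
Then θ = 25.6/(7.91−1) ≈ 3.71.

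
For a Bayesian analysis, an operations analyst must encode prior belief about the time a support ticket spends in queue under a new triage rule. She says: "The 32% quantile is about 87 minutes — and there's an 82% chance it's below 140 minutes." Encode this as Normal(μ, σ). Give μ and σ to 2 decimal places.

The p-quantile of Normal(μ,σ) is μ + z_p·σ, with z_{0.32} = -0.4677 and z_{0.82} = 0.9154.
Eliminate σ: μ = (z₂·x₁ − z₁·x₂)/(z₂ − z₁) = (0.9154·87 − (-0.4677)·140)/1.383 = 104.92.
Then σ = (x₂ − x₁)/(z₂ − z₁) = (140 − 87)/1.383 = 38.32.

μ = 104.92, σ = 38.32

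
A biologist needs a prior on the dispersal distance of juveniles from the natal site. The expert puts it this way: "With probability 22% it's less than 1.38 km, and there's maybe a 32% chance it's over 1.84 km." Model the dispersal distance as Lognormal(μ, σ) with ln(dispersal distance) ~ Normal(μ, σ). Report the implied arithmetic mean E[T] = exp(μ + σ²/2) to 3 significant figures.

If T ~ Lognormal(μ,σ) then ln T ~ Normal(μ,σ), so the p-quantile of ln T is μ + z_p·σ.
ln(1.38) = 0.3221 and ln(1.84) = 0.6098; z_{0.22} = -0.7722, z_{0.68} = 0.4677.
σ = (0.6098 − 0.3221)/(0.4677 − (-0.7722)) = 0.232.
μ = 0.3221 − (-0.7722)·0.232 = 0.501.
E[T] = exp(μ + σ²/2) = exp(0.501 + 0.0269) = 1.7 km.

E[T] ≈ 1.7 km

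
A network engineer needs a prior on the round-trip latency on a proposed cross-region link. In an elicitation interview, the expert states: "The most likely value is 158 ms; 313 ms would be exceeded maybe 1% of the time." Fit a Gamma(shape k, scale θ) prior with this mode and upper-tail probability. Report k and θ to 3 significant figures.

Gamma(k,θ) with k>1 has mode (k−1)θ, so θ = 158/(k−1).
Need P(X < 313) = 0.99 with θ tied to k this way. Start at k = 2, θ = 158: P(X<313) ≈ 0.589.
Too low — raise k to concentrate. Iterating converges to k ≈ 11.5.
Then θ = 158/(11.5−1) ≈ 15.

k ≈ 11.5, θ ≈ 15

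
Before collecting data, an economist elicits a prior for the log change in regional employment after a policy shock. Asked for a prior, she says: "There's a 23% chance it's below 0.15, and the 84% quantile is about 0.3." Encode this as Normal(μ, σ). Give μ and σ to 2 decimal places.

μ = 0.21, σ = 0.09

The p-quantile of Normal(μ,σ) is μ + z_p·σ, with z_{0.23} = -0.7388 and z_{0.84} = 0.9945.
Eliminate σ: μ = (z₂·x₁ − z₁·x₂)/(z₂ − z₁) = (0.9945·0.15 − (-0.7388)·0.3)/1.733 = 0.21.
Then σ = (x₂ − x₁)/(z₂ − z₁) = (0.3 − 0.15)/1.733 = 0.09.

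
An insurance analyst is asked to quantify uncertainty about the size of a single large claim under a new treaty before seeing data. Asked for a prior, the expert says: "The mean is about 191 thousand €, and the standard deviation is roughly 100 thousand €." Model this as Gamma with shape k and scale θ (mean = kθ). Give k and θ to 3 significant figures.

k ≈ 3.65, θ ≈ 52.4

For Gamma(k, scale θ): mean = kθ, variance = kθ², so CV = 1/√k.
CV = SD/mean = 100/191 = 0.5236, hence k = 1/CV² = 3.65.
Then θ = mean/k = 191/3.65 = 52.4.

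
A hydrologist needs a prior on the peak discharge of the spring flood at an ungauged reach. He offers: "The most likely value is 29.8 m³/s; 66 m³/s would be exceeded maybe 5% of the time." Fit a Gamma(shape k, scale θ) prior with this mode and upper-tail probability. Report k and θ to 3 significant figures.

Gamma(k,θ) with k>1 has mode (k−1)θ, so θ = 29.8/(k−1).
Need P(X < 66) = 0.95 with θ tied to k this way. Start at k = 2, θ = 29.8: P(X<66) ≈ 0.649.
Too low — raise k to concentrate. Iterating converges to k ≈ 5.35.
Then θ = 29.8/(5.35−1) ≈ 6.85.

k ≈ 5.35, θ ≈ 6.85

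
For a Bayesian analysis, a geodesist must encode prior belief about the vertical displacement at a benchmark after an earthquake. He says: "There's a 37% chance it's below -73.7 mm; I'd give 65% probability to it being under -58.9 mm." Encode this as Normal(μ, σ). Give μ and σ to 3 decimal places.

μ = -66.852, σ = 20.637

The p-quantile of Normal(μ,σ) is μ + z_p·σ, with z_{0.37} = -0.3319 and z_{0.65} = 0.3853.
Eliminate σ: μ = (z₂·x₁ − z₁·x₂)/(z₂ − z₁) = (0.3853·-73.7 − (-0.3319)·-58.9)/0.7172 = -66.852.
Then σ = (x₂ − x₁)/(z₂ − z₁) = (-58.9 − -73.7)/0.7172 = 20.637.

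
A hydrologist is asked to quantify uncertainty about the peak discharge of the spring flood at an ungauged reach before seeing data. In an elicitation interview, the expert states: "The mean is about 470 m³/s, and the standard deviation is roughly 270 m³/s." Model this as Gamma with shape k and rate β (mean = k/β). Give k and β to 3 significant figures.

For Gamma(k, rate β): mean = k/β, variance = k/β², so CV = 1/√k.
CV = SD/mean = 270/470 = 0.5745, hence k = 1/CV² = 3.03.
Then β = k/mean = 3.03/470 = 0.00645.

k ≈ 3.03, β ≈ 0.00645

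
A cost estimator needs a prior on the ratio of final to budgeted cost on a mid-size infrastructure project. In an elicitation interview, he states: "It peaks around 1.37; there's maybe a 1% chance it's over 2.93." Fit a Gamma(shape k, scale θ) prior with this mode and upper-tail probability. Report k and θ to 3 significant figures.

Gamma(k,θ) with k>1 has mode (k−1)θ, so θ = 1.37/(k−1).
Need P(X < 2.93) = 0.99 with θ tied to k this way. Start at k = 2, θ = 1.37: P(X<2.93) ≈ 0.630.
Too low — raise k to concentrate. Iterating converges to k ≈ 9.39.
Then θ = 1.37/(9.39−1) ≈ 0.163.

k ≈ 9.39, θ ≈ 0.163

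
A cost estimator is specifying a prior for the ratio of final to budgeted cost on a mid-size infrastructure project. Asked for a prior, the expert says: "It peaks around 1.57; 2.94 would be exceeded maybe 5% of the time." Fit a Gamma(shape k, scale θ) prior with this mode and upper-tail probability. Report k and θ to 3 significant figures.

k ≈ 8.07, θ ≈ 0.222

Gamma(k,θ) with k>1 has mode (k−1)θ, so θ = 1.57/(k−1).
Need P(X < 2.94) = 0.95 with θ tied to k this way. Start at k = 2, θ = 1.57: P(X<2.94) ≈ 0.558.
Too low — raise k to concentrate. Iterating converges to k ≈ 8.07.
Then θ = 1.57/(8.07−1) ≈ 0.222.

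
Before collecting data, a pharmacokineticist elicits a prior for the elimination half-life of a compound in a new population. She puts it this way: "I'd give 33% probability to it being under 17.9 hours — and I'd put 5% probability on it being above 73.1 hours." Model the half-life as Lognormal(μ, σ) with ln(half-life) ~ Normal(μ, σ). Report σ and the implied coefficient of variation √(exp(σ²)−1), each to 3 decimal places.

If T ~ Lognormal(μ,σ) then ln T ~ Normal(μ,σ), so the p-quantile of ln T is μ + z_p·σ.
ln(17.9) = 2.885 and ln(73.1) = 4.292; z_{0.33} = -0.4399, z_{0.95} = 1.645.
σ = (4.292 − 2.885)/(1.645 − (-0.4399)) = 0.675.
μ = 2.885 − (-0.4399)·0.675 = 3.182.
CV = √(exp(σ²)−1) = √(exp(0.4555)−1) = 0.760.

σ ≈ 0.675, CV ≈ 0.760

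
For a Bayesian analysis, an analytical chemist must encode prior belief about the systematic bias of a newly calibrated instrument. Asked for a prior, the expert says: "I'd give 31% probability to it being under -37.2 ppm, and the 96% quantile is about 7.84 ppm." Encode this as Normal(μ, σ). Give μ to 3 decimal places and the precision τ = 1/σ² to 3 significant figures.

For Normal(μ,σ), the p-quantile is μ + z_p·σ. Here z_{0.31} = -0.4959, z_{0.96} = 1.751.
So -37.2 = μ − 0.4959σ and 7.84 = μ + 1.751σ.
Subtracting: σ = (7.84 − -37.2)/(1.751 − (-0.4959)) = 20.049.
Then μ = -37.2 − (-0.4959)·20.049 = -27.259.
Precision τ = 1/σ² = 1/20.05² = 0.00249.

μ = -27.259, τ = 0.00249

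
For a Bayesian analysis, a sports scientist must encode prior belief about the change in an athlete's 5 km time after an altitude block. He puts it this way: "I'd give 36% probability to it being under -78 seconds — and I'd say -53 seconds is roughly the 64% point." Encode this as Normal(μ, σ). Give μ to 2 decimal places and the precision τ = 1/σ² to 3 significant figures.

For Normal(μ,σ), the p-quantile is μ + z_p·σ. Here z_{0.36} = -0.3585, z_{0.64} = 0.3585.
So -78 = μ − 0.3585σ and -53 = μ + 0.3585σ.
Subtracting: σ = (-53 − -78)/(0.3585 − (-0.3585)) = 34.87.
Then μ = -78 − (-0.3585)·34.87 = -65.50.
Precision τ = 1/σ² = 1/34.87² = 0.000822.

μ = -65.50, τ = 0.000822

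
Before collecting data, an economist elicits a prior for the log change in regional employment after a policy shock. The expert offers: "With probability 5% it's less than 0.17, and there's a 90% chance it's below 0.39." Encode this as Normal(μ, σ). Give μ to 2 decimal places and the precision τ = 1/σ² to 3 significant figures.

For Normal(μ,σ), the p-quantile is μ + z_p·σ. Here z_{0.05} = -1.645, z_{0.9} = 1.282.
So 0.17 = μ − 1.645σ and 0.39 = μ + 1.282σ.
Subtracting: σ = (0.39 − 0.17)/(1.282 − (-1.645)) = 0.08.
Then μ = 0.17 − (-1.645)·0.08 = 0.29.
Precision τ = 1/σ² = 1/0.07518² = 177.

μ = 0.29, τ = 177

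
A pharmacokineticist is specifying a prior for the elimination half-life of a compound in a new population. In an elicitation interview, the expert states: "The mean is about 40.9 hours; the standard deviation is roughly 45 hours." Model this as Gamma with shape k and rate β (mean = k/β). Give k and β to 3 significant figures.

For Gamma(k, rate β): mean = k/β, variance = k/β², so CV = 1/√k.
CV = SD/mean = 45/40.9 = 1.1, hence k = 1/CV² = 0.826.
Then β = k/mean = 0.826/40.9 = 0.0202.

k ≈ 0.826, β ≈ 0.0202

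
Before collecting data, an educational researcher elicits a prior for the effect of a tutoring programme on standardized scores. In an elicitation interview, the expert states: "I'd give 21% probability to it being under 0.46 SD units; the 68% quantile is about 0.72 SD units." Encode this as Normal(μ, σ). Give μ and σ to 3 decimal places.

μ = 0.625, σ = 0.204

The p-quantile of Normal(μ,σ) is μ + z_p·σ, with z_{0.21} = -0.8064 and z_{0.68} = 0.4677.
Eliminate σ: μ = (z₂·x₁ − z₁·x₂)/(z₂ − z₁) = (0.4677·0.46 − (-0.8064)·0.72)/1.274 = 0.625.
Then σ = (x₂ − x₁)/(z₂ − z₁) = (0.72 − 0.46)/1.274 = 0.204.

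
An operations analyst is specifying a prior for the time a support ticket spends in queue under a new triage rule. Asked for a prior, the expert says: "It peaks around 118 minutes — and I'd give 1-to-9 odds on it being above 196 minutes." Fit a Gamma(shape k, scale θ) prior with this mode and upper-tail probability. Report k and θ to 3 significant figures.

k ≈ 8.33, θ ≈ 16.1

Gamma(k,θ) with k>1 has mode (k−1)θ, so θ = 118/(k−1).
Need P(X < 196) = 0.9 with θ tied to k this way. Start at k = 2, θ = 118: P(X<196) ≈ 0.495.
Too low — raise k to concentrate. Iterating converges to k ≈ 8.33.
Then θ = 118/(8.33−1) ≈ 16.1.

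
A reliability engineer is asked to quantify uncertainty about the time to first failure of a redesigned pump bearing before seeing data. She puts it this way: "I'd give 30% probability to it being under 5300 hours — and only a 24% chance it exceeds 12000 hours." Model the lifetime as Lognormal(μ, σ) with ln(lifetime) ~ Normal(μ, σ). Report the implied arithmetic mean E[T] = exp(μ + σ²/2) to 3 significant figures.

E[T] ≈ 9360 hours

If T ~ Lognormal(μ,σ) then ln T ~ Normal(μ,σ), so the p-quantile of ln T is μ + z_p·σ.
ln(5300) = 8.575 and ln(12000) = 9.393; z_{0.3} = -0.5244, z_{0.76} = 0.7063.
σ = (9.393 − 8.575)/(0.7063 − (-0.5244)) = 0.664.
μ = 8.575 − (-0.5244)·0.664 = 8.924.
E[T] = exp(μ + σ²/2) = exp(8.924 + 0.2205) = 9360 hours.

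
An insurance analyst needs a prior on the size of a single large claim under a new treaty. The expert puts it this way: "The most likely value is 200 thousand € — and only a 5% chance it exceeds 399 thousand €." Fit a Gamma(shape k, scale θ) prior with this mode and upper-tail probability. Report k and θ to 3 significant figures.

Gamma(k,θ) with k>1 has mode (k−1)θ, so θ = 200/(k−1).
Need P(X < 399) = 0.95 with θ tied to k this way. Start at k = 2, θ = 200: P(X<399) ≈ 0.593.
Too low — raise k to concentrate. Iterating converges to k ≈ 6.81.
Then θ = 200/(6.81−1) ≈ 34.4.

k ≈ 6.81, θ ≈ 34.4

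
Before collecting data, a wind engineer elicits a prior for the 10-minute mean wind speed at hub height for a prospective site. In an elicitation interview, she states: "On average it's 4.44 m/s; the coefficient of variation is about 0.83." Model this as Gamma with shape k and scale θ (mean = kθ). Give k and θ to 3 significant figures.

k ≈ 1.45, θ ≈ 3.06

For Gamma(k, scale θ): mean = kθ, variance = kθ², so CV = 1/√k.
CV = 0.83, hence k = 1/CV² = 1.45.
Then θ = mean/k = 4.44/1.45 = 3.06.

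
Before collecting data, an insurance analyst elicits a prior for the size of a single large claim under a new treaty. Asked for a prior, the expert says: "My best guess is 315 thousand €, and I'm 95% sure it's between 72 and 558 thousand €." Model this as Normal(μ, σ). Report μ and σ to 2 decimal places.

μ = 315.00, σ = 123.98

A symmetric 95% interval runs μ ± z·σ with z = 1.96.
Half-width = 243, so σ = 243/1.96 = 123.98.
μ is the stated best guess, 315.00.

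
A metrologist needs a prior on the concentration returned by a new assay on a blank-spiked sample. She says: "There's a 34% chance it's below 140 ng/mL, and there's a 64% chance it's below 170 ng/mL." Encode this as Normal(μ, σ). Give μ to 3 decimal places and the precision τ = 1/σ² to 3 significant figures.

For Normal(μ,σ), the p-quantile is μ + z_p·σ. Here z_{0.34} = -0.4125, z_{0.64} = 0.3585.
So 140 = μ − 0.4125σ and 170 = μ + 0.3585σ.
Subtracting: σ = (170 − 140)/(0.3585 − (-0.4125)) = 38.914.
Then μ = 140 − (-0.4125)·38.914 = 156.051.
Precision τ = 1/σ² = 1/38.91² = 0.00066.

μ = 156.051, τ = 0.00066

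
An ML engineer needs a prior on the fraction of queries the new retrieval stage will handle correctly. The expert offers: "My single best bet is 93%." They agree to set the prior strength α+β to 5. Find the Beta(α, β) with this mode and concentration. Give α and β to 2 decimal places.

For α,β > 1 the Beta mode is (α−1)/(α+β−2). With α+β = 5, the mode is (α−1)/3.
Set (α−1)/3 = 0.93 → α = 1 + 0.93·3 = 3.79.
β = 5 − α = 1.21.

α = 3.79, β = 1.21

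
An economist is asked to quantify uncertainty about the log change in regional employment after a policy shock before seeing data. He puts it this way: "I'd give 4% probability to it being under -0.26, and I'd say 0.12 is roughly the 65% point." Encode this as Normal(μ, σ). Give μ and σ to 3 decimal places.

μ = 0.051, σ = 0.178

The p-quantile of Normal(μ,σ) is μ + z_p·σ, with z_{0.04} = -1.751 and z_{0.65} = 0.3853.
Eliminate σ: μ = (z₂·x₁ − z₁·x₂)/(z₂ − z₁) = (0.3853·-0.26 − (-1.751)·0.12)/2.136 = 0.051.
Then σ = (x₂ − x₁)/(z₂ − z₁) = (0.12 − -0.26)/2.136 = 0.178.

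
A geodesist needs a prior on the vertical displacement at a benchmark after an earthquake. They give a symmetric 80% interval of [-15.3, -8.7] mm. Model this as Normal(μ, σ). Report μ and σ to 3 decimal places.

A symmetric 80% interval runs μ ± z·σ with z = 1.282.
Half-width = 3.3, so σ = 3.3/1.282 = 2.575.
μ is the interval midpoint, -12.000.

μ = -12.000, σ = 2.575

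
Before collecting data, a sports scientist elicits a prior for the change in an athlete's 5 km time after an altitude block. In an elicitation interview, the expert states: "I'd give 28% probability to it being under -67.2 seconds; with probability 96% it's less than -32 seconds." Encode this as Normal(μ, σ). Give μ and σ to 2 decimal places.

μ = -58.41, σ = 15.08

The p-quantile of Normal(μ,σ) is μ + z_p·σ, with z_{0.28} = -0.5828 and z_{0.96} = 1.751.
Eliminate σ: μ = (z₂·x₁ − z₁·x₂)/(z₂ − z₁) = (1.751·-67.2 − (-0.5828)·-32)/2.334 = -58.41.
Then σ = (x₂ − x₁)/(z₂ − z₁) = (-32 − -67.2)/2.334 = 15.08.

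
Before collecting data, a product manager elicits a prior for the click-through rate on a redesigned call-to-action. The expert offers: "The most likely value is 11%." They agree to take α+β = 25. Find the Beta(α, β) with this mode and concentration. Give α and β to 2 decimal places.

For α,β > 1 the Beta mode is (α−1)/(α+β−2). With α+β = 25, the mode is (α−1)/23.
Set (α−1)/23 = 0.11 → α = 1 + 0.11·23 = 3.53.
β = 25 − α = 21.47.

α = 3.53, β = 21.47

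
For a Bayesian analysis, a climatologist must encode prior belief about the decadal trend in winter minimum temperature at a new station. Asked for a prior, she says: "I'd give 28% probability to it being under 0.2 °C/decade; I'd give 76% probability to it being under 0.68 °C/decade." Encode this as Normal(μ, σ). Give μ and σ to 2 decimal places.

The p-quantile of Normal(μ,σ) is μ + z_p·σ, with z_{0.28} = -0.5828 and z_{0.76} = 0.7063.
Eliminate σ: μ = (z₂·x₁ − z₁·x₂)/(z₂ − z₁) = (0.7063·0.2 − (-0.5828)·0.68)/1.289 = 0.42.
Then σ = (x₂ − x₁)/(z₂ − z₁) = (0.68 − 0.2)/1.289 = 0.37.

μ = 0.42, σ = 0.37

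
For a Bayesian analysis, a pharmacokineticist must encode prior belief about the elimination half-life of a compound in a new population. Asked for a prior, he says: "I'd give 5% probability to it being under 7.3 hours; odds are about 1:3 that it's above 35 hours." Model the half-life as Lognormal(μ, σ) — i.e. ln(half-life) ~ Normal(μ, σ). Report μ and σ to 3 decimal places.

If T ~ Lognormal(μ,σ) then ln T ~ Normal(μ,σ), so the p-quantile of ln T is μ + z_p·σ.
ln(7.3) = 1.988 and ln(35) = 3.555; z_{0.05} = -1.645, z_{0.75} = 0.6745.
σ = (3.555 − 1.988)/(0.6745 − (-1.645)) = 0.676.
μ = 1.988 − (-1.645)·0.676 = 3.100.

μ ≈ 3.100, σ ≈ 0.676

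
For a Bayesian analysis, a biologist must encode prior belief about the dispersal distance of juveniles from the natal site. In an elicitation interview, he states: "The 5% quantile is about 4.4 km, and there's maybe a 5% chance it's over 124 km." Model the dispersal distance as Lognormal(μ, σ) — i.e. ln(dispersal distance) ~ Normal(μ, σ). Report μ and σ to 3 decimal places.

μ ≈ 3.151, σ ≈ 1.015

If T ~ Lognormal(μ,σ) then ln T ~ Normal(μ,σ), so the p-quantile of ln T is μ + z_p·σ.
ln(4.4) = 1.482 and ln(124) = 4.82; z_{0.05} = -1.645, z_{0.95} = 1.645.
σ = (4.82 − 1.482)/(1.645 − (-1.645)) = 1.015.
μ = 1.482 − (-1.645)·1.015 = 3.151.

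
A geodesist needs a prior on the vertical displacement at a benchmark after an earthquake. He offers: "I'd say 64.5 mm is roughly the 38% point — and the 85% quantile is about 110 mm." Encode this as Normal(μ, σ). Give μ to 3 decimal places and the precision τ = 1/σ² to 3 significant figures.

μ = 74.858, τ = 0.00087

The p-quantile of Normal(μ,σ) is μ + z_p·σ, with z_{0.38} = -0.3055 and z_{0.85} = 1.036.
Eliminate σ: μ = (z₂·x₁ − z₁·x₂)/(z₂ − z₁) = (1.036·64.5 − (-0.3055)·110)/1.342 = 74.858.
Then σ = (x₂ − x₁)/(z₂ − z₁) = (110 − 64.5)/1.342 = 33.907.
Precision τ = 1/σ² = 1/33.91² = 0.00087.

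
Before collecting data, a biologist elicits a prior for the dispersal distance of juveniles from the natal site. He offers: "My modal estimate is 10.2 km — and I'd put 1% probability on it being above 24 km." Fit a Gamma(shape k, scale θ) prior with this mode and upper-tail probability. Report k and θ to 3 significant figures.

Gamma(k,θ) with k>1 has mode (k−1)θ, so θ = 10.2/(k−1).
Need P(X < 24) = 0.99 with θ tied to k this way. Start at k = 2, θ = 10.2: P(X<24) ≈ 0.681.
Too low — raise k to concentrate. Iterating converges to k ≈ 7.49.
Then θ = 10.2/(7.49−1) ≈ 1.57.

k ≈ 7.49, θ ≈ 1.57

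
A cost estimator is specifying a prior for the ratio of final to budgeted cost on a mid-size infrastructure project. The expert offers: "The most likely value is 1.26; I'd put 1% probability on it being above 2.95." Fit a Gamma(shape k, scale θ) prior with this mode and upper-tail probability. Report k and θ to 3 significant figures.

k ≈ 7.58, θ ≈ 0.192

Gamma(k,θ) with k>1 has mode (k−1)θ, so θ = 1.26/(k−1).
Need P(X < 2.95) = 0.99 with θ tied to k this way. Start at k = 2, θ = 1.26: P(X<2.95) ≈ 0.679.
Too low — raise k to concentrate. Iterating converges to k ≈ 7.58.
Then θ = 1.26/(7.58−1) ≈ 0.192.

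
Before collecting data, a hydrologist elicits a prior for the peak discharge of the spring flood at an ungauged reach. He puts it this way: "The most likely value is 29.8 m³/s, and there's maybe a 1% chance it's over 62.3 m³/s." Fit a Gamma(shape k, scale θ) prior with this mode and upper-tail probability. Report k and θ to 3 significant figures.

Gamma(k,θ) with k>1 has mode (k−1)θ, so θ = 29.8/(k−1).
Need P(X < 62.3) = 0.99 with θ tied to k this way. Start at k = 2, θ = 29.8: P(X<62.3) ≈ 0.618.
Too low — raise k to concentrate. Iterating converges to k ≈ 9.96.
Then θ = 29.8/(9.96−1) ≈ 3.33.

k ≈ 9.96, θ ≈ 3.33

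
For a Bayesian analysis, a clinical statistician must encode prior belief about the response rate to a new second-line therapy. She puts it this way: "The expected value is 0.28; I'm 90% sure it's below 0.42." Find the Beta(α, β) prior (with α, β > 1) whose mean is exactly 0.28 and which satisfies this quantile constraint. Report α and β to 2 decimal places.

With mean 0.28 fixed, write α = 0.28s, β = 0.72s where s = α+β.
Need P(θ < 0.42) = 0.9 under Beta(0.28s, 0.72s). Normal approximation: (q−m)/√(m(1−m)/s) ≈ z_{0.9} = 1.28, so s ≈ 0.28·0.72·(1.28)²/(0.42−0.28)² = 16.9.
At s = 16.9: P(θ<0.42) ≈ 0.895. Adjusting to match 0.9 gives s ≈ 17.72.
So α = 0.28·17.72 ≈ 4.96, β = 0.72·17.72 ≈ 12.76.

α ≈ 4.96, β ≈ 12.76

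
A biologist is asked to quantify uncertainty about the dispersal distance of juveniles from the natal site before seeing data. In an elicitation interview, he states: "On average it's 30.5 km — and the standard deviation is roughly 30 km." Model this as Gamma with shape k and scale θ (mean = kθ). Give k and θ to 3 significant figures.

For Gamma(k, scale θ): mean = kθ, variance = kθ², so CV = 1/√k.
CV = SD/mean = 30/30.5 = 0.9836, hence k = 1/CV² = 1.03.
Then θ = mean/k = 30.5/1.03 = 29.5.

k ≈ 1.03, θ ≈ 29.5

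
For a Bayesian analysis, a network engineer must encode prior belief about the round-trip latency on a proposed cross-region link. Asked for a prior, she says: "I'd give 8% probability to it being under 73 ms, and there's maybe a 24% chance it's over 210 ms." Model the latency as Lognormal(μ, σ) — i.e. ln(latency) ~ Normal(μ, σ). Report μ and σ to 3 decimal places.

If T ~ Lognormal(μ,σ) then ln T ~ Normal(μ,σ), so the p-quantile of ln T is μ + z_p·σ.
ln(73) = 4.29 and ln(210) = 5.347; z_{0.08} = -1.405, z_{0.76} = 0.7063.
σ = (5.347 − 4.29)/(0.7063 − (-1.405)) = 0.500.
μ = 4.29 − (-1.405)·0.500 = 4.994.

μ ≈ 4.994, σ ≈ 0.500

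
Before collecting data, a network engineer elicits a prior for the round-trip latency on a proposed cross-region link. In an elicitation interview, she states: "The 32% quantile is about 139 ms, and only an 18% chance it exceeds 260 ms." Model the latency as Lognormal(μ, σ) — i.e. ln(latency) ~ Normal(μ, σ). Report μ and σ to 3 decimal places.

μ ≈ 5.146, σ ≈ 0.453

If T ~ Lognormal(μ,σ) then ln T ~ Normal(μ,σ), so the p-quantile of ln T is μ + z_p·σ.
ln(139) = 4.934 and ln(260) = 5.561; z_{0.32} = -0.4677, z_{0.82} = 0.9154.
σ = (5.561 − 4.934)/(0.9154 − (-0.4677)) = 0.453.
μ = 4.934 − (-0.4677)·0.453 = 5.146.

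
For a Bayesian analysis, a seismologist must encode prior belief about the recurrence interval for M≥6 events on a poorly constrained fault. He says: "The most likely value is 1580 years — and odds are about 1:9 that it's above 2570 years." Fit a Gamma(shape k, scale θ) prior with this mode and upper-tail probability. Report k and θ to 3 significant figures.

Gamma(k,θ) with k>1 has mode (k−1)θ, so θ = 1580/(k−1).
Need P(X < 2570) = 0.9 with θ tied to k this way. Start at k = 2, θ = 1580: P(X<2570) ≈ 0.484.
Too low — raise k to concentrate. Iterating converges to k ≈ 8.96.
Then θ = 1580/(8.96−1) ≈ 199.

k ≈ 8.96, θ ≈ 199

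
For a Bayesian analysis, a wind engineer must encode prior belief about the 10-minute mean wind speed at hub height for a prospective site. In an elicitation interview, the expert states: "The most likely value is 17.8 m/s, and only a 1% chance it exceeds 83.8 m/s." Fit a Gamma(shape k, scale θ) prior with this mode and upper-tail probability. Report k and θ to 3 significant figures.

k ≈ 2.66, θ ≈ 10.7

Gamma(k,θ) with k>1 has mode (k−1)θ, so θ = 17.8/(k−1).
Need P(X < 83.8) = 0.99 with θ tied to k this way. Start at k = 2, θ = 17.8: P(X<83.8) ≈ 0.948.
Too low — raise k to concentrate. Iterating converges to k ≈ 2.66.
Then θ = 17.8/(2.66−1) ≈ 10.7.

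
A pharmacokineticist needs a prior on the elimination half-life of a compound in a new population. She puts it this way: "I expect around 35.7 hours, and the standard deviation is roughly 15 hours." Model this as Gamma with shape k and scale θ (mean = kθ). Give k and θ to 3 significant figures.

For Gamma(k, scale θ): mean = kθ, variance = kθ², so CV = 1/√k.
CV = SD/mean = 15/35.7 = 0.4202, hence k = 1/CV² = 5.66.
Then θ = mean/k = 35.7/5.66 = 6.3.

k ≈ 5.66, θ ≈ 6.3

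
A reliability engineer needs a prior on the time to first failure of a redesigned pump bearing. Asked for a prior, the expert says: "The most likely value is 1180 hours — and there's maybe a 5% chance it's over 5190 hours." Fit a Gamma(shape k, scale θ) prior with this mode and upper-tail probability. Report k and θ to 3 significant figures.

k ≈ 2.12, θ ≈ 1050

Gamma(k,θ) with k>1 has mode (k−1)θ, so θ = 1180/(k−1).
Need P(X < 5190) = 0.95 with θ tied to k this way. Start at k = 2, θ = 1180: P(X<5190) ≈ 0.934.
Too low — raise k to concentrate. Iterating converges to k ≈ 2.12.
Then θ = 1180/(2.12−1) ≈ 1050.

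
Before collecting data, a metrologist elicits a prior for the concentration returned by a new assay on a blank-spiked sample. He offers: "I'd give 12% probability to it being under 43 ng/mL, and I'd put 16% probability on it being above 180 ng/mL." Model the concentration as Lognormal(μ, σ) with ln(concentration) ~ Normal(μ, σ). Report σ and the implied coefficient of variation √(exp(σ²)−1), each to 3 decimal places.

σ ≈ 0.660, CV ≈ 0.739

If T ~ Lognormal(μ,σ) then ln T ~ Normal(μ,σ), so the p-quantile of ln T is μ + z_p·σ.
ln(43) = 3.761 and ln(180) = 5.193; z_{0.12} = -1.175, z_{0.84} = 0.9945.
σ = (5.193 − 3.761)/(0.9945 − (-1.175)) = 0.660.
μ = 3.761 − (-1.175)·0.660 = 4.537.
CV = √(exp(σ²)−1) = √(exp(0.4356)−1) = 0.739.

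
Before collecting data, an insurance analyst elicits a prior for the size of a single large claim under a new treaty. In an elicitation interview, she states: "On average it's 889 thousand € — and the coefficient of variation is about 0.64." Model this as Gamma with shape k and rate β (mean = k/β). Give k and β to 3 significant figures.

k ≈ 2.44, β ≈ 0.00275

For Gamma(k, rate β): mean = k/β, variance = k/β², so CV = 1/√k.
CV = 0.64, hence k = 1/CV² = 2.44.
Then β = k/mean = 2.44/889 = 0.00275.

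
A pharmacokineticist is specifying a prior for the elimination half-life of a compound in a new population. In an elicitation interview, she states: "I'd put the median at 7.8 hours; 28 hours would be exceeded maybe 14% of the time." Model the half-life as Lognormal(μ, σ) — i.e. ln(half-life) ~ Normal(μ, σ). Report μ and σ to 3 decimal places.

μ ≈ 2.054, σ ≈ 1.183

If T ~ Lognormal(μ,σ) then ln T ~ Normal(μ,σ), so the p-quantile of ln T is μ + z_p·σ.
ln(7.8) = 2.054 and ln(28) = 3.332; z_{0.5} = 0, z_{0.86} = 1.08.
σ = (3.332 − 2.054)/(1.08 − (0)) = 1.183.
μ = 2.054 − (0)·1.183 = 2.054.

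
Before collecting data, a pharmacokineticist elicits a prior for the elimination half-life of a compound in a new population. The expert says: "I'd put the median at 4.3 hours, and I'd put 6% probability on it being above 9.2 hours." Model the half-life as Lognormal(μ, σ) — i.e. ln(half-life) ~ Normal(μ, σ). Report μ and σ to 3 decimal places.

If T ~ Lognormal(μ,σ) then ln T ~ Normal(μ,σ), so the p-quantile of ln T is μ + z_p·σ.
ln(4.3) = 1.459 and ln(9.2) = 2.219; z_{0.5} = 0, z_{0.94} = 1.555.
σ = (2.219 − 1.459)/(1.555 − (0)) = 0.489.
μ = 1.459 − (0)·0.489 = 1.459.

μ ≈ 1.459, σ ≈ 0.489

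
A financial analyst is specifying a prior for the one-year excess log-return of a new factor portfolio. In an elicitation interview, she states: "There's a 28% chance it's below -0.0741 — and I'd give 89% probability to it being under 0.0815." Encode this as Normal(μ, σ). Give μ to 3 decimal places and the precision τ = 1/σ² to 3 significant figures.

The p-quantile of Normal(μ,σ) is μ + z_p·σ, with z_{0.28} = -0.5828 and z_{0.89} = 1.227.
Eliminate σ: μ = (z₂·x₁ − z₁·x₂)/(z₂ − z₁) = (1.227·-0.0741 − (-0.5828)·0.0815)/1.809 = -0.024.
Then σ = (x₂ − x₁)/(z₂ − z₁) = (0.0815 − -0.0741)/1.809 = 0.086.
Precision τ = 1/σ² = 1/0.086² = 135.

μ = -0.024, τ = 135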